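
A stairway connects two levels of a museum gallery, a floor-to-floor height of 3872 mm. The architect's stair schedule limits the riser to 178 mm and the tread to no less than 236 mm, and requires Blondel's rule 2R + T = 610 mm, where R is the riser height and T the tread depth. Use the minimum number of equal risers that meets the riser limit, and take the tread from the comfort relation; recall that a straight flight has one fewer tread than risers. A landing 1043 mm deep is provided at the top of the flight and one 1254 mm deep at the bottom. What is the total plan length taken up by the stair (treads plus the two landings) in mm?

7715 mm

3872 / 178 = 21.753 → round up to 22 risers.
Each riser is 3872/22 = 176 mm (≤ 178 mm).
From 2R + T = 610: T = 610 − 352 = 258 mm.
Treads = 22 − 1 = 21; going = 21 × 258 = 5418 mm.
Add landings: 5418 + 1043 + 1254 = 7715 mm.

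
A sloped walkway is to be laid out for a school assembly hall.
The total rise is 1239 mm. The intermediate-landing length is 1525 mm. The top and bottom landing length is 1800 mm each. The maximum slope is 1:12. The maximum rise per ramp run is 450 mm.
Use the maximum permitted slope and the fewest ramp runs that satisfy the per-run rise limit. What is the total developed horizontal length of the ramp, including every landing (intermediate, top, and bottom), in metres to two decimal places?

21.52 m

⌈1239/450⌉ = 3 ramp runs. That means 2 intermediate landings.
Horizontal run for 1239 mm of rise at 1:12 is 1239 × 12 = 14868 mm.
Intermediate landings: 2 × 1525 = 3050 mm.
Top and bottom landings: 2 × 1800 = 3600 mm.
Total = 14868 + 3050 + 3600 = 21518 mm.
= 21.52 m.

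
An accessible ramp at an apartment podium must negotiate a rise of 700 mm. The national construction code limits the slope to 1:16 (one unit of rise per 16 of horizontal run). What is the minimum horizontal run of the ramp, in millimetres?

11200 mm

Run = rise × 16 = 700 × 16 = 11200 mm.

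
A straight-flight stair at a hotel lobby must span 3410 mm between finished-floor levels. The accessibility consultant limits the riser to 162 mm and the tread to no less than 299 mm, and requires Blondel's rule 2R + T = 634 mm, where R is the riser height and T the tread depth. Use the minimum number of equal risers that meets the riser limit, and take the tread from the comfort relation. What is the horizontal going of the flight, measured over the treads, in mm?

6804 mm

3410 / 162 = 21.05, so 22 risers are needed.
Riser R = 3410 / 22 = 155 mm, within the 162 mm limit.
Tread T = 634 − 2 × 155 = 324 mm (≥ 299 mm).
Going = (22 − 1) × 324 = 6804 mm.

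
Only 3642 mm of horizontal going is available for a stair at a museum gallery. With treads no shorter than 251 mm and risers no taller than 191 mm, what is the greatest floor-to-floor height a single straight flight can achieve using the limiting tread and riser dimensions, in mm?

Treads that fit: ⌊3642 / 251⌋ = 14.
Risers = treads + 1 = 15.
Maximum height = 15 × 191 = 2865 mm.

2865 mm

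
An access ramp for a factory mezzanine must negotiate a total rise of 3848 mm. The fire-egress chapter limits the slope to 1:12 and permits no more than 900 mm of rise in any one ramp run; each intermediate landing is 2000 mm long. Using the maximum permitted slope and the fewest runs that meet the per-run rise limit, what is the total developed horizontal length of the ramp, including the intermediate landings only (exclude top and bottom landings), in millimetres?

At most 900 each: 3848/900 = 4.28, giving 5 ramp runs. That means 4 intermediate landings.
Horizontal run for 3848 mm of rise at 1:12 is 3848 × 12 = 46176 mm.
Intermediate landings: 4 × 2000 = 8000 mm.
Developed length = 46176 + 8000 = 54176 mm.

54176 mm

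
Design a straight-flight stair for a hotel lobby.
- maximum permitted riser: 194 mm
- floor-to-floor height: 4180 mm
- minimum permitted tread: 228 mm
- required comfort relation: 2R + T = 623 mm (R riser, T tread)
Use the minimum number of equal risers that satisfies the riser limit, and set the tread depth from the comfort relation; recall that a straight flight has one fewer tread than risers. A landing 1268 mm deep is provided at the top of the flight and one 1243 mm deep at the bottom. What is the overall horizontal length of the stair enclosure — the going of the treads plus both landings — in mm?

⌈4180/194⌉ = 22 risers.
R = 4180 ÷ 22 = 190 mm.
T = 623 − 2·190 = 243 mm, which satisfies the 228 mm minimum.
22 risers give 21 treads; going = 21 × 243 = 5103 mm.
Enclosure = 5103 + 1268 + 1243 = 7614 mm.

7614 mm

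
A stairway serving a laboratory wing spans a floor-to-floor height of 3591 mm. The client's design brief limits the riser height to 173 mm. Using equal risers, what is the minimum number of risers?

21 risers

3591 / 173 = 20.76, so 21 risers are needed.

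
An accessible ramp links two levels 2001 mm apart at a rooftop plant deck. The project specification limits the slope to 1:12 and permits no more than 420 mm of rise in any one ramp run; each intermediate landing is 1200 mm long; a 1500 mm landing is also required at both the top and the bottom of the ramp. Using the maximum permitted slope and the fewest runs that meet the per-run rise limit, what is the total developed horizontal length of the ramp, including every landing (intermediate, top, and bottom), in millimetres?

31812 mm

At most 420 each: 2001/420 = 4.76, giving 5 ramp runs. That means 4 intermediate landings.
Horizontal run for 2001 mm of rise at 1:12 is 2001 × 12 = 24012 mm.
4 intermediate landings contribute 4 × 1200 = 4800 mm.
Top and bottom landings: 2 × 1500 = 3000 mm.
Total = 24012 + 4800 + 3000 = 31812 mm.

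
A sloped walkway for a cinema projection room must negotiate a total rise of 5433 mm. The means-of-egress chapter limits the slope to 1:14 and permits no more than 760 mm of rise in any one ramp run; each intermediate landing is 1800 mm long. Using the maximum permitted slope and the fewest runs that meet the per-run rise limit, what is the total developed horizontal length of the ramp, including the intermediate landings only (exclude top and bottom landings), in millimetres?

88662 mm

5433 / 760 = 7.149 → round up to 8 ramp runs. That means 7 intermediate landings.
Horizontal run for 5433 mm of rise at 1:14 is 5433 × 14 = 76062 mm.
7 intermediate landings contribute 7 × 1800 = 12600 mm.
Developed length = 76062 + 12600 = 88662 mm.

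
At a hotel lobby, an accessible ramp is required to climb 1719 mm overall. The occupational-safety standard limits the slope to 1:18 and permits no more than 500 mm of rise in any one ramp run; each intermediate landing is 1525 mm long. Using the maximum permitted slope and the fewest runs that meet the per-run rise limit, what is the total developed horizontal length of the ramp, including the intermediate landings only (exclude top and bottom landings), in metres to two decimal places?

1719 / 500 = 3.44, so 4 ramp runs are needed. That means 3 intermediate landings.
Ramp run (horizontal) at 1:18: 1719 × 18 = 30942 mm.
3 intermediate landings contribute 3 × 1525 = 4575 mm.
Developed length = 30942 + 4575 = 35517 mm.
= 35.52 m.

35.52 m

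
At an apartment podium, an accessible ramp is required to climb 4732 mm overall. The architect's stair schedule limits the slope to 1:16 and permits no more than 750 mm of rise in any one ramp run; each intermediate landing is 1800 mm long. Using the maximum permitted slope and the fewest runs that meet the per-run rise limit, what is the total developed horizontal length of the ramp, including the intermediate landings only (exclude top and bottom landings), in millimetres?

4732 / 750 = 6.309 → round up to 7 ramp runs. That means 6 intermediate landings.
Horizontal run for 4732 mm of rise at 1:16 is 4732 × 16 = 75712 mm.
Intermediate landings: 6 × 1800 = 10800 mm.
Developed length = 75712 + 10800 = 86512 mm.

86512 mm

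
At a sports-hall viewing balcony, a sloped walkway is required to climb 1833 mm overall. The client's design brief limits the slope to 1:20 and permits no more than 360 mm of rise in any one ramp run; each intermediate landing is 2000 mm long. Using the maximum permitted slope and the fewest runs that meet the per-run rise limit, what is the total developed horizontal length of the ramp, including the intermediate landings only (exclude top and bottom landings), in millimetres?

1833 / 360 = 5.092 → round up to 6 ramp runs. That means 5 intermediate landings.
Ramp run (horizontal) at 1:20: 1833 × 20 = 36660 mm.
5 intermediate landings contribute 5 × 2000 = 10000 mm.
Developed length = 36660 + 10000 = 46660 mm.

46660 mm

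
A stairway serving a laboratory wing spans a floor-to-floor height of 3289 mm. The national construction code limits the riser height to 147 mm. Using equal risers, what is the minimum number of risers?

⌈3289/147⌉ = 23 risers.

23 risers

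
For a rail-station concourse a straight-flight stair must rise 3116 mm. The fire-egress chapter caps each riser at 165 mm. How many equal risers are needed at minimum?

19 risers

⌈3116/165⌉ = 19 risers.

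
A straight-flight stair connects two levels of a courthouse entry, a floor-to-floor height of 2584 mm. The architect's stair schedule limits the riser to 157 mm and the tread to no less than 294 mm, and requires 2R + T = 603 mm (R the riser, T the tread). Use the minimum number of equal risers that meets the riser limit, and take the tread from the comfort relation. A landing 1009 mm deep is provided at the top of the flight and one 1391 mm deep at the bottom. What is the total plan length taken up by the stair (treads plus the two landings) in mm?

7184 mm

2584 / 157 = 16.459 → round up to 17 risers.
Riser R = 2584 / 17 = 152 mm, within the 157 mm limit.
Tread T = 603 − 2 × 152 = 299 mm (≥ 294 mm).
17 risers give 16 treads; going = 16 × 299 = 4784 mm.
Enclosure = 4784 + 1009 + 1391 = 7184 mm.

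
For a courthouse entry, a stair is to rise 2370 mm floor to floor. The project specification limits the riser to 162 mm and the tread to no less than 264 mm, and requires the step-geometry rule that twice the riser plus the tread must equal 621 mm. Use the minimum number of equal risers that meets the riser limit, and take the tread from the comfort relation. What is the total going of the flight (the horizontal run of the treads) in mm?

2370 / 162 = 14.63, so 15 risers are needed.
R = 2370 ÷ 15 = 158 mm.
From 2R + T = 621: T = 621 − 316 = 305 mm.
Treads = 15 − 1 = 14; going = 14 × 305 = 4270 mm.

4270 mm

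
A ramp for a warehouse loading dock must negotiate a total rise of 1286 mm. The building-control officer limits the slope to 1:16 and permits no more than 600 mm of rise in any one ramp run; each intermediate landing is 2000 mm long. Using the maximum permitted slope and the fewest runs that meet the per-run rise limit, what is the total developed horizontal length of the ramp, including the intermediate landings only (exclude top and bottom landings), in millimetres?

1286 / 600 = 2.143 → round up to 3 ramp runs. That means 2 intermediate landings.
Ramp run (horizontal) at 1:16: 1286 × 16 = 20576 mm.
2 intermediate landings contribute 2 × 2000 = 4000 mm.
Total developed length = 20576 + 4000 = 24576 mm.

24576 mm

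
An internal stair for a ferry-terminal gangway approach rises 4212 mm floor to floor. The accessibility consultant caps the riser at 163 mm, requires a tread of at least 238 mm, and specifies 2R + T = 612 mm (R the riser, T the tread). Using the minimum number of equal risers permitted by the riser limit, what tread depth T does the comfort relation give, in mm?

⌈4212/163⌉ = 26 risers.
R = 4212 ÷ 26 = 162 mm.
Tread T = 612 − 2 × 162 = 288 mm (≥ 238 mm).

288 mm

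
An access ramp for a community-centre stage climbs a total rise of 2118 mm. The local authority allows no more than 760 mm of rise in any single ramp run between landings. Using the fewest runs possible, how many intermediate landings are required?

2 intermediate landings

2118 / 760 = 2.787 → round up to 3 ramp runs.
3 runs are separated by 2 intermediate landings.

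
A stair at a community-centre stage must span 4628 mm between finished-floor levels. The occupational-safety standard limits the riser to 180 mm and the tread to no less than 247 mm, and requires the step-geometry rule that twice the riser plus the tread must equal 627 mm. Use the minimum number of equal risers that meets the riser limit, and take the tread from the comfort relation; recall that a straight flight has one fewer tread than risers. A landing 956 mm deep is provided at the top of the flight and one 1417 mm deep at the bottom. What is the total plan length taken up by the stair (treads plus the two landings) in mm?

9148 mm

At most 180 each: 4628/180 = 25.71, giving 26 risers.
R = 4628 ÷ 26 = 178 mm.
T = 627 − 2·178 = 271 mm, which satisfies the 247 mm minimum.
Treads = 26 − 1 = 25; going = 25 × 271 = 6775 mm.
Enclosure = 6775 + 956 + 1417 = 9148 mm.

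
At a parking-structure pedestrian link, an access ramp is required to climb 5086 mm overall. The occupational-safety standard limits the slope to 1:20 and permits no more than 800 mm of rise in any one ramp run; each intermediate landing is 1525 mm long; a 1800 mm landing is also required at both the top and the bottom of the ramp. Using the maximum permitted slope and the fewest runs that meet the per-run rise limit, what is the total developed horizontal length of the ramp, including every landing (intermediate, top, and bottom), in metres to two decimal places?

At most 800 each: 5086/800 = 6.36, giving 7 ramp runs. That means 6 intermediate landings.
Horizontal run for 5086 mm of rise at 1:20 is 5086 × 20 = 101720 mm.
6 intermediate landings contribute 6 × 1525 = 9150 mm.
Top and bottom landings: 2 × 1800 = 3600 mm.
Total = 101720 + 9150 + 3600 = 114470 mm.
= 114.47 m.

114.47 m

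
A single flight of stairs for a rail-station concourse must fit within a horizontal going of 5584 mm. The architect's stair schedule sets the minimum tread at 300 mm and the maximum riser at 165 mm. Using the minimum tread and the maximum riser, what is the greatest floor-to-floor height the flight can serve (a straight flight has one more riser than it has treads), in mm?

3135 mm

Treads that fit: ⌊5584 / 300⌋ = 18.
Risers = treads + 1 = 19.
Maximum height = 19 × 165 = 3135 mm.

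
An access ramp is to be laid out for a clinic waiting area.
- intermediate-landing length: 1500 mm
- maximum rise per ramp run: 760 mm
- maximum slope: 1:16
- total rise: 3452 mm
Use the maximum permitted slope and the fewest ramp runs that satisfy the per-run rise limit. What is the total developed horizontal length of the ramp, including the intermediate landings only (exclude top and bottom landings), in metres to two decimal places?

At most 760 each: 3452/760 = 4.54, giving 5 ramp runs. That means 4 intermediate landings.
Horizontal run for 3452 mm of rise at 1:16 is 3452 × 16 = 55232 mm.
Intermediate landings: 4 × 1500 = 6000 mm.
Total developed length = 55232 + 6000 = 61232 mm.
= 61.23 m.

61.23 m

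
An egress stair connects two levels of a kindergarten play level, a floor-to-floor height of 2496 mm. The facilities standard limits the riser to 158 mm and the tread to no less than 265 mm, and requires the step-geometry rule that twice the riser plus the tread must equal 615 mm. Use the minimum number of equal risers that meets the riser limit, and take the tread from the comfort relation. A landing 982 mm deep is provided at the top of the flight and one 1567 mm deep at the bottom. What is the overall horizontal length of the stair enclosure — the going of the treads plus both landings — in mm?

7094 mm

⌈2496/158⌉ = 16 risers.
R = 2496 ÷ 16 = 156 mm.
From 2R + T = 615: T = 615 − 312 = 303 mm.
Going = (16 − 1) × 303 = 4545 mm.
Add landings: 4545 + 982 + 1567 = 7094 mm.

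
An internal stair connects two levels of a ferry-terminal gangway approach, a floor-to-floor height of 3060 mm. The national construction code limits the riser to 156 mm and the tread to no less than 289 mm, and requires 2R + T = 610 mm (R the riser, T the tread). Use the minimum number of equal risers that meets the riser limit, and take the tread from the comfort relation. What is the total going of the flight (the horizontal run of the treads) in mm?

5776 mm

3060 / 156 = 19.615 → round up to 20 risers.
Riser R = 3060 / 20 = 153 mm, within the 156 mm limit.
Tread T = 610 − 2 × 153 = 304 mm (≥ 289 mm).
Going = (20 − 1) × 304 = 5776 mm.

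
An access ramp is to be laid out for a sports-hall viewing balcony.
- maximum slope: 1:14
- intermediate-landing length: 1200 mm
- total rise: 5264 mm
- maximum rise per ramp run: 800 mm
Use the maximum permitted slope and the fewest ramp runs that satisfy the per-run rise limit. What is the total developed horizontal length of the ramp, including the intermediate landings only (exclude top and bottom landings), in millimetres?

80896 mm

At most 800 each: 5264/800 = 6.58, giving 7 ramp runs. That means 6 intermediate landings.
Horizontal run for 5264 mm of rise at 1:14 is 5264 × 14 = 73696 mm.
6 intermediate landings contribute 6 × 1200 = 7200 mm.
Total developed length = 73696 + 7200 = 80896 mm.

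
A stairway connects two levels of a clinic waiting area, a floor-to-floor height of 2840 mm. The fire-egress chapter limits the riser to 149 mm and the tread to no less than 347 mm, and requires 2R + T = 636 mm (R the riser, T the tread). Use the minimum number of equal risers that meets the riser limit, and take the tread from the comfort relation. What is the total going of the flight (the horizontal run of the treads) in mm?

6688 mm

2840 / 149 = 19.060 → round up to 20 risers.
Each riser is 2840/20 = 142 mm (≤ 149 mm).
Tread T = 636 − 2 × 142 = 352 mm (≥ 347 mm).
Treads = 20 − 1 = 19; going = 19 × 352 = 6688 mm.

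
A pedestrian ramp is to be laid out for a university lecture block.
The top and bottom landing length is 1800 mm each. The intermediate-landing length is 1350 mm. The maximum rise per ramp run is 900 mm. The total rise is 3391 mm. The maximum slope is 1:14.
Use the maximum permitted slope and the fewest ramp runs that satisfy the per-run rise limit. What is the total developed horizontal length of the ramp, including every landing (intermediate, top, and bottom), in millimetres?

3391 / 900 = 3.77, so 4 ramp runs are needed. That means 3 intermediate landings.
Ramp run (horizontal) at 1:14: 3391 × 14 = 47474 mm.
Intermediate landings: 3 × 1350 = 4050 mm.
Top and bottom landings: 2 × 1800 = 3600 mm.
Total = 47474 + 4050 + 3600 = 55124 mm.

55124 mm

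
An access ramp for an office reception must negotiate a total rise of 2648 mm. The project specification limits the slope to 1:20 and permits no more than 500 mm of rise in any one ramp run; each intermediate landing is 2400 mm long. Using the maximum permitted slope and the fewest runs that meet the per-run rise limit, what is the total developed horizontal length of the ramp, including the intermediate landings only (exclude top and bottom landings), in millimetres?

2648 / 500 = 5.296 → round up to 6 ramp runs. That means 5 intermediate landings.
Ramp run (horizontal) at 1:20: 2648 × 20 = 52960 mm.
5 intermediate landings contribute 5 × 2400 = 12000 mm.
Developed length = 52960 + 12000 = 64960 mm.

64960 mm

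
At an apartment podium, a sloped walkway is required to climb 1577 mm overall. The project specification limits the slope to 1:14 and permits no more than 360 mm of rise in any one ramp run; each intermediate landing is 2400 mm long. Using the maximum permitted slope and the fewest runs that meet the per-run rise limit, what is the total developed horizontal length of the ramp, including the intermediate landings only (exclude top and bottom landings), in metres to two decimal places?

1577 / 360 = 4.38, so 5 ramp runs are needed. That means 4 intermediate landings.
Horizontal run for 1577 mm of rise at 1:14 is 1577 × 14 = 22078 mm.
Intermediate landings: 4 × 2400 = 9600 mm.
Total developed length = 22078 + 9600 = 31678 mm.
= 31.68 m.

31.68 m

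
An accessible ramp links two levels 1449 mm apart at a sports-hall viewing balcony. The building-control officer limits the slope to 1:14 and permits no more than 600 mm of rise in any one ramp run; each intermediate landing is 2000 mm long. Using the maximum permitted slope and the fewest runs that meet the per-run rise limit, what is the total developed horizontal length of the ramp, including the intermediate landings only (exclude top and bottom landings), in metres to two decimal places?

24.29 m

1449 / 600 = 2.415 → round up to 3 ramp runs. That means 2 intermediate landings.
Ramp run (horizontal) at 1:14: 1449 × 14 = 20286 mm.
2 intermediate landings contribute 2 × 2000 = 4000 mm.
Total developed length = 20286 + 4000 = 24286 mm.
= 24.29 m.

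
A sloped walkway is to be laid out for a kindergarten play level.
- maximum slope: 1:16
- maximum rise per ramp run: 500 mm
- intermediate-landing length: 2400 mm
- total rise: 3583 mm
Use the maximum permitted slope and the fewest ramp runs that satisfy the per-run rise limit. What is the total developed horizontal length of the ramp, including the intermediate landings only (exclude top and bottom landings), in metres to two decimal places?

74.13 m

⌈3583/500⌉ = 8 ramp runs. That means 7 intermediate landings.
Ramp run (horizontal) at 1:16: 3583 × 16 = 57328 mm.
7 intermediate landings contribute 7 × 2400 = 16800 mm.
Total developed length = 57328 + 16800 = 74128 mm.
= 74.13 m.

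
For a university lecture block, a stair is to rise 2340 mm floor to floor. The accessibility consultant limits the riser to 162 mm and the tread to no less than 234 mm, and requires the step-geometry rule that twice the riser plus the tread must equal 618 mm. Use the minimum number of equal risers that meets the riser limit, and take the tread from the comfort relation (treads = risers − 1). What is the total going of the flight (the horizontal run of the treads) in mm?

4284 mm

⌈2340/162⌉ = 15 risers.
R = 2340 ÷ 15 = 156 mm.
T = 618 − 2·156 = 306 mm, which satisfies the 234 mm minimum.
Going = (15 − 1) × 306 = 4284 mm.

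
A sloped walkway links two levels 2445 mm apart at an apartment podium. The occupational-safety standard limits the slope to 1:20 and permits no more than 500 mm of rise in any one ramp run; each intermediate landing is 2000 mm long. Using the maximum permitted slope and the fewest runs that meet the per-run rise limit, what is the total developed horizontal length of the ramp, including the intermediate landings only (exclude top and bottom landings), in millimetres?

56900 mm

At most 500 each: 2445/500 = 4.89, giving 5 ramp runs. That means 4 intermediate landings.
Ramp run (horizontal) at 1:20: 2445 × 20 = 48900 mm.
4 intermediate landings contribute 4 × 2000 = 8000 mm.
Developed length = 48900 + 8000 = 56900 mm.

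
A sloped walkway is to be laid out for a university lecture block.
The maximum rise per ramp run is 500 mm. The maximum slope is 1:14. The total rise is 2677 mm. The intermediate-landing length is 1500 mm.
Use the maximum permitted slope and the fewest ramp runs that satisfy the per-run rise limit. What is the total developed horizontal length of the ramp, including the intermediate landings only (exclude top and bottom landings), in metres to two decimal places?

At most 500 each: 2677/500 = 5.35, giving 6 ramp runs. That means 5 intermediate landings.
Horizontal run for 2677 mm of rise at 1:14 is 2677 × 14 = 37478 mm.
Intermediate landings: 5 × 1500 = 7500 mm.
Total developed length = 37478 + 7500 = 44978 mm.
= 44.98 m.

44.98 m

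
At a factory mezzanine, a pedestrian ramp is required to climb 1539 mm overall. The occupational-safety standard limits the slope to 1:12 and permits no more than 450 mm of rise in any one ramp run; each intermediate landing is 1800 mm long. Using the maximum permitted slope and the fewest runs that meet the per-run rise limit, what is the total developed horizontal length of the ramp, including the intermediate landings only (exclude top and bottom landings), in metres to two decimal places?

23.87 m

1539 / 450 = 3.420 → round up to 4 ramp runs. That means 3 intermediate landings.
Horizontal run for 1539 mm of rise at 1:12 is 1539 × 12 = 18468 mm.
3 intermediate landings contribute 3 × 1800 = 5400 mm.
Total developed length = 18468 + 5400 = 23868 mm.
= 23.87 m.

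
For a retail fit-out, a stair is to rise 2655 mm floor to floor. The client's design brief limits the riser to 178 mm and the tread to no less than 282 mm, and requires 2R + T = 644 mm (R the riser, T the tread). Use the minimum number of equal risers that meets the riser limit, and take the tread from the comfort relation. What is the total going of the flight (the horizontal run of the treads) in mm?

4060 mm

2655 / 178 = 14.92, so 15 risers are needed.
R = 2655 ÷ 15 = 177 mm.
From 2R + T = 644: T = 644 − 354 = 290 mm.
15 risers give 14 treads; going = 14 × 290 = 4060 mm.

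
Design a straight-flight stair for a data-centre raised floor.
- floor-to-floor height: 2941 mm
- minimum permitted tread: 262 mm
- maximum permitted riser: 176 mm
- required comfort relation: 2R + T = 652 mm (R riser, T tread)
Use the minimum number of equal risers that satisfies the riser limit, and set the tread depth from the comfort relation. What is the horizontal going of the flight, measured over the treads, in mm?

2941 / 176 = 16.71, so 17 risers are needed.
Riser R = 2941 / 17 = 173 mm, within the 176 mm limit.
Tread T = 652 − 2 × 173 = 306 mm (≥ 262 mm).
17 risers give 16 treads; going = 16 × 306 = 4896 mm.

4896 mm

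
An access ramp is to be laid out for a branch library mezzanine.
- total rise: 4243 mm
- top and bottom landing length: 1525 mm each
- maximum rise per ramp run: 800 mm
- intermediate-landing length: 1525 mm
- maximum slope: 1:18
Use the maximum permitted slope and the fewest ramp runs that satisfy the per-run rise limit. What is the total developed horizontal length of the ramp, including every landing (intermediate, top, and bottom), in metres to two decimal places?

87.05 m

4243 / 800 = 5.30, so 6 ramp runs are needed. That means 5 intermediate landings.
Ramp run (horizontal) at 1:18: 4243 × 18 = 76374 mm.
Intermediate landings: 5 × 1525 = 7625 mm.
Top and bottom landings: 2 × 1525 = 3050 mm.
Total = 76374 + 7625 + 3050 = 87049 mm.
= 87.05 m.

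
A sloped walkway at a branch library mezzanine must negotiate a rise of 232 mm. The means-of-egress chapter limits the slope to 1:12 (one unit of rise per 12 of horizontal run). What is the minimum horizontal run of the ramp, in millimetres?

At 1:12 the run is 12 × 232 = 2784 mm.

2784 mm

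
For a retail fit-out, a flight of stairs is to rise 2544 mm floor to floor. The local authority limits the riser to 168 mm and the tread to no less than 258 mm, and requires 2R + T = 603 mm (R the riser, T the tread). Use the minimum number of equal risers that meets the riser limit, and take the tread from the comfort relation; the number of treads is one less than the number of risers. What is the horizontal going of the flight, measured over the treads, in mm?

At most 168 each: 2544/168 = 15.14, giving 16 risers.
Each riser is 2544/16 = 159 mm (≤ 168 mm).
Tread T = 603 − 2 × 159 = 285 mm (≥ 258 mm).
Treads = 16 − 1 = 15; going = 15 × 285 = 4275 mm.

4275 mm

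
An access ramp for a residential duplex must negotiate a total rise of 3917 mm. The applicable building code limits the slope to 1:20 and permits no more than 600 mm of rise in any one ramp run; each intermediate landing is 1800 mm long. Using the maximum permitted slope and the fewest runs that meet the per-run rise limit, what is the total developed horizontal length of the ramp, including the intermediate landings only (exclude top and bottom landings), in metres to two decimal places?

89.14 m

3917 / 600 = 6.53, so 7 ramp runs are needed. That means 6 intermediate landings.
Ramp run (horizontal) at 1:20: 3917 × 20 = 78340 mm.
6 intermediate landings contribute 6 × 1800 = 10800 mm.
Total developed length = 78340 + 10800 = 89140 mm.
= 89.14 m.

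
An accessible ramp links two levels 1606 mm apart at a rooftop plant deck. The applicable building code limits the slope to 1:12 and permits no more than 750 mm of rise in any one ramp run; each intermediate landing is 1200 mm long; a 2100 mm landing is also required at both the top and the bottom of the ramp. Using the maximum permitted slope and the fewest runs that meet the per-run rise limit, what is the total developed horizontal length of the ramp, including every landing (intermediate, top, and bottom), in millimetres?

⌈1606/750⌉ = 3 ramp runs. That means 2 intermediate landings.
Ramp run (horizontal) at 1:12: 1606 × 12 = 19272 mm.
2 intermediate landings contribute 2 × 1200 = 2400 mm.
Top and bottom landings: 2 × 2100 = 4200 mm.
Total = 19272 + 2400 + 4200 = 25872 mm.

25872 mm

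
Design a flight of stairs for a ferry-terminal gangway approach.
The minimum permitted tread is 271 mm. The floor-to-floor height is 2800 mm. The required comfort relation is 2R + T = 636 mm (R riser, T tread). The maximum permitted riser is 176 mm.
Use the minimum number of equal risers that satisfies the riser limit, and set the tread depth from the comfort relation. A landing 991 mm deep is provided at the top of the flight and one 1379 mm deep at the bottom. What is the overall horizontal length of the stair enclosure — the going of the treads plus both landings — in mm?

2800 / 176 = 15.91, so 16 risers are needed.
Each riser is 2800/16 = 175 mm (≤ 176 mm).
Tread T = 636 − 2 × 175 = 286 mm (≥ 271 mm).
Treads = 16 − 1 = 15; going = 15 × 286 = 4290 mm.
Add landings: 4290 + 991 + 1379 = 6660 mm.

6660 mm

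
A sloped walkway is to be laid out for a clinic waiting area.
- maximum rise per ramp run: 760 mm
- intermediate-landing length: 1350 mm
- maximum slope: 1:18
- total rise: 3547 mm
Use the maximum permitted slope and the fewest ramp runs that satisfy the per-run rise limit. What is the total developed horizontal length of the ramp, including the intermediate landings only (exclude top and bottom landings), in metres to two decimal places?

3547 / 760 = 4.67, so 5 ramp runs are needed. That means 4 intermediate landings.
Ramp run (horizontal) at 1:18: 3547 × 18 = 63846 mm.
Intermediate landings: 4 × 1350 = 5400 mm.
Total developed length = 63846 + 5400 = 69246 mm.
= 69.25 m.

69.25 m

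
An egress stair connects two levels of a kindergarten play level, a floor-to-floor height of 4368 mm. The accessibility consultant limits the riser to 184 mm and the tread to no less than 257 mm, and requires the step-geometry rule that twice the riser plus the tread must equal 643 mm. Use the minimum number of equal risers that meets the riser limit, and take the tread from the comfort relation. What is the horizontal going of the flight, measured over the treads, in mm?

6417 mm

⌈4368/184⌉ = 24 risers.
Each riser is 4368/24 = 182 mm (≤ 184 mm).
Tread T = 643 − 2 × 182 = 279 mm (≥ 257 mm).
Going = (24 − 1) × 279 = 6417 mm.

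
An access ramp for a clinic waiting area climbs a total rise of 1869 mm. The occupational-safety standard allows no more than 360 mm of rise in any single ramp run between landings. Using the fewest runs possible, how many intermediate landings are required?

At most 360 each: 1869/360 = 5.19, giving 6 ramp runs.
6 runs are separated by 5 intermediate landings.

5 intermediate landings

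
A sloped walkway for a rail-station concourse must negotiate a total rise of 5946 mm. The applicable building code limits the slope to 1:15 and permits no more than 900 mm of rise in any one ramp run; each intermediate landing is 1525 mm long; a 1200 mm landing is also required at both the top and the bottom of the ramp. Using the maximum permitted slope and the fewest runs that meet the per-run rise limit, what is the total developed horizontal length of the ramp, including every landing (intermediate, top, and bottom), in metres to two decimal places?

5946 / 900 = 6.607 → round up to 7 ramp runs. That means 6 intermediate landings.
Ramp run (horizontal) at 1:15: 5946 × 15 = 89190 mm.
Intermediate landings: 6 × 1525 = 9150 mm.
Top and bottom landings: 2 × 1200 = 2400 mm.
Total = 89190 + 9150 + 2400 = 100740 mm.
= 100.74 m.

100.74 m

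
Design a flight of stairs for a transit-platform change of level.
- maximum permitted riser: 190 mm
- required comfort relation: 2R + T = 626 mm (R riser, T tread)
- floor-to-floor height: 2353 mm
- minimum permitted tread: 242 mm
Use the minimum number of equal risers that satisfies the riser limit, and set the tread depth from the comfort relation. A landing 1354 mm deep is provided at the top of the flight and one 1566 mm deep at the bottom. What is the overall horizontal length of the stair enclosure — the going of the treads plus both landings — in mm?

At most 190 each: 2353/190 = 12.38, giving 13 risers.
Each riser is 2353/13 = 181 mm (≤ 190 mm).
T = 626 − 2·181 = 264 mm, which satisfies the 242 mm minimum.
Going = (13 − 1) × 264 = 3168 mm.
Enclosure = 3168 + 1354 + 1566 = 6088 mm.

6088 mm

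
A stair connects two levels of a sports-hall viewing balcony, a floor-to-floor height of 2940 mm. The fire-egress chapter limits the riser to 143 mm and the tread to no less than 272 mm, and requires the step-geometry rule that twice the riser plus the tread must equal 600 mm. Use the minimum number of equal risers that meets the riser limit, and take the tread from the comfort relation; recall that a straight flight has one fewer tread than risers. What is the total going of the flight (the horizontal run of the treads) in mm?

At most 143 each: 2940/143 = 20.56, giving 21 risers.
Riser R = 2940 / 21 = 140 mm, within the 143 mm limit.
Tread T = 600 − 2 × 140 = 320 mm (≥ 272 mm).
Going = (21 − 1) × 320 = 6400 mm.

6400 mm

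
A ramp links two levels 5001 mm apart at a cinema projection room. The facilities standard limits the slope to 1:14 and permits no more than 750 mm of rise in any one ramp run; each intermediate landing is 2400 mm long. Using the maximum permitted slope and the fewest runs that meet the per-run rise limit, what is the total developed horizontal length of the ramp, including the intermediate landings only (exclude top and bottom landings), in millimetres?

5001 / 750 = 6.668 → round up to 7 ramp runs. That means 6 intermediate landings.
Horizontal run for 5001 mm of rise at 1:14 is 5001 × 14 = 70014 mm.
6 intermediate landings contribute 6 × 2400 = 14400 mm.
Developed length = 70014 + 14400 = 84414 mm.

84414 mm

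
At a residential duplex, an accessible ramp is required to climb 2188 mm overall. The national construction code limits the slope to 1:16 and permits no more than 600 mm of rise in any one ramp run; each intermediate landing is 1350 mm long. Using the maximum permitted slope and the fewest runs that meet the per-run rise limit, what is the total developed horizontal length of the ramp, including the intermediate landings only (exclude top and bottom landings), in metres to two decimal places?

⌈2188/600⌉ = 4 ramp runs. That means 3 intermediate landings.
Ramp run (horizontal) at 1:16: 2188 × 16 = 35008 mm.
Intermediate landings: 3 × 1350 = 4050 mm.
Developed length = 35008 + 4050 = 39058 mm.
= 39.06 m.

39.06 m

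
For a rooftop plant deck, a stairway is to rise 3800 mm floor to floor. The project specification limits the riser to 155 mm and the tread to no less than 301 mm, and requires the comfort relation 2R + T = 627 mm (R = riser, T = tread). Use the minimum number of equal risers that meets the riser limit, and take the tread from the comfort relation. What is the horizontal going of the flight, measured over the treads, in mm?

⌈3800/155⌉ = 25 risers.
Each riser is 3800/25 = 152 mm (≤ 155 mm).
Tread T = 627 − 2 × 152 = 323 mm (≥ 301 mm).
Treads = 25 − 1 = 24; going = 24 × 323 = 7752 mm.

7752 mm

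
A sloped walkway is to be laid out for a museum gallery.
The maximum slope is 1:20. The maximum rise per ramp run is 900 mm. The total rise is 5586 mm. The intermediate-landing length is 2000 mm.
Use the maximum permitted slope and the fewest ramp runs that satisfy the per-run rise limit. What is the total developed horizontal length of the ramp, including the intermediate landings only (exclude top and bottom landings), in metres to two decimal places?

123.72 m

5586 / 900 = 6.207 → round up to 7 ramp runs. That means 6 intermediate landings.
Ramp run (horizontal) at 1:20: 5586 × 20 = 111720 mm.
Intermediate landings: 6 × 2000 = 12000 mm.
Total developed length = 111720 + 12000 = 123720 mm.
= 123.72 m.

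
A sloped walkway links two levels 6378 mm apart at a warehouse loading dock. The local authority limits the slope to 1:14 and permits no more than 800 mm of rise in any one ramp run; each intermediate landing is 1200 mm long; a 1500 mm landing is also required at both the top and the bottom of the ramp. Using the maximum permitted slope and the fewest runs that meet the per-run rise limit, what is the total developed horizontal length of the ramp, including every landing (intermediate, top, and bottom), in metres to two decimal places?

At most 800 each: 6378/800 = 7.97, giving 8 ramp runs. That means 7 intermediate landings.
Ramp run (horizontal) at 1:14: 6378 × 14 = 89292 mm.
7 intermediate landings contribute 7 × 1200 = 8400 mm.
Top and bottom landings: 2 × 1500 = 3000 mm.
Total = 89292 + 8400 + 3000 = 100692 mm.
= 100.69 m.

100.69 m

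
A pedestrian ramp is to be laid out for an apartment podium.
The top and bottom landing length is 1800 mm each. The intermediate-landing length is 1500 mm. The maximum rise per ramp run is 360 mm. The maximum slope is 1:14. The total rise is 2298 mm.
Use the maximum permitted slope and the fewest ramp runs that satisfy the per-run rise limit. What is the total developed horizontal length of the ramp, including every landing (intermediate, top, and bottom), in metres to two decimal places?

2298 / 360 = 6.383 → round up to 7 ramp runs. That means 6 intermediate landings.
Ramp run (horizontal) at 1:14: 2298 × 14 = 32172 mm.
Intermediate landings: 6 × 1500 = 9000 mm.
Top and bottom landings: 2 × 1800 = 3600 mm.
Total = 32172 + 9000 + 3600 = 44772 mm.
= 44.77 m.

44.77 m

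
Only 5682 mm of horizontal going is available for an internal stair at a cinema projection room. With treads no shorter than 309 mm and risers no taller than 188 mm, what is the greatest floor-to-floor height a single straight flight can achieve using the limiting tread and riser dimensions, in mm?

5682 / 309 = 18.39, so 18 treads fit.
Risers = treads + 1 = 19.
Maximum height = 19 × 188 = 3572 mm.

3572 mm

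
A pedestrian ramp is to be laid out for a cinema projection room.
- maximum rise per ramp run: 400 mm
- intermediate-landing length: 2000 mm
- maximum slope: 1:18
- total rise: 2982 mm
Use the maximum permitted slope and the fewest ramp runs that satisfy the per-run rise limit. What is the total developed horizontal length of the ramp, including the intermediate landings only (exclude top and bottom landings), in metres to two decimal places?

67.68 m

⌈2982/400⌉ = 8 ramp runs. That means 7 intermediate landings.
Ramp run (horizontal) at 1:18: 2982 × 18 = 53676 mm.
Intermediate landings: 7 × 2000 = 14000 mm.
Total developed length = 53676 + 14000 = 67676 mm.
= 67.68 m.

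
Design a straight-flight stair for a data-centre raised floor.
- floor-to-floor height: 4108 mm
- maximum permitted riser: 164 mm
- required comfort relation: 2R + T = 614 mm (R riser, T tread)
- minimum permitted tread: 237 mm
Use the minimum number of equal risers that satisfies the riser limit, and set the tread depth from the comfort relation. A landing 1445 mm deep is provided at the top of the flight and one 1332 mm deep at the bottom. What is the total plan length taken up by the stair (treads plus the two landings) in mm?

10227 mm

4108 / 164 = 25.049 → round up to 26 risers.
Riser R = 4108 / 26 = 158 mm, within the 164 mm limit.
From 2R + T = 614: T = 614 − 316 = 298 mm.
Going = (26 − 1) × 298 = 7450 mm.
Enclosure = 7450 + 1445 + 1332 = 10227 mm.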